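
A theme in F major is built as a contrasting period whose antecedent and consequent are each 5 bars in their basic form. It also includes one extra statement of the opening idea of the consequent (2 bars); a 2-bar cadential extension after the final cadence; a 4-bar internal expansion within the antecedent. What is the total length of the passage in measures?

Basic contrasting period: 5 + 5 = 10 bars.
10 (basic form) + 2 (extra statement) + 2 (cadential extension) + 4 (internal expansion) = 18.

18 measures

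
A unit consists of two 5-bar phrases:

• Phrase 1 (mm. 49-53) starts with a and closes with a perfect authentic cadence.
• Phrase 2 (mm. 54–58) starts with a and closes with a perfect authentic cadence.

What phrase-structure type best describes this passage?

repeated phrase

Both phrases have the same opening (a) and the same cadence (perfect authentic cadence): the second is a restatement, not a consequent, so this is a repeated phrase rather than a period.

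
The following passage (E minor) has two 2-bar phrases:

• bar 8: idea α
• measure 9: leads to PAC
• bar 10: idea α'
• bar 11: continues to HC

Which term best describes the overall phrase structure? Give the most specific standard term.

The second phrase closes with a half cadence, which is not stronger than the first phrase's perfect authentic cadence; without a weak→strong cadential pair there is no antecedent–consequent relationship, so this is a phrase group rather than a period.

phrase group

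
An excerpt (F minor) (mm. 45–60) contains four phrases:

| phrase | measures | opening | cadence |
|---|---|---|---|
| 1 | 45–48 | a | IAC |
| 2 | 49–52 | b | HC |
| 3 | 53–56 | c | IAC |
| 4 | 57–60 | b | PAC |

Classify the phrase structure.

Four phrases in two halves: the first half (mm. 45-52) ends with a half cadence, the second (measures 53–60) with a perfect authentic cadence — a large antecedent–consequent pair, i.e. a double period.
Phrase 3 begins with different material from phrase 1, making it contrasting.

contrasting double period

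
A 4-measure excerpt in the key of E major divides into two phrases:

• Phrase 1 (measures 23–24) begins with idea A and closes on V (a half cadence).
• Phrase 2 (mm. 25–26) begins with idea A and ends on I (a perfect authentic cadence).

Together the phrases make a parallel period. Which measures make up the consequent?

The phrase ending with the weaker cadence (half cadence) is the antecedent; the one ending more conclusively (perfect authentic cadence) is the consequent. The consequent is measures 25–26.

measures 25–26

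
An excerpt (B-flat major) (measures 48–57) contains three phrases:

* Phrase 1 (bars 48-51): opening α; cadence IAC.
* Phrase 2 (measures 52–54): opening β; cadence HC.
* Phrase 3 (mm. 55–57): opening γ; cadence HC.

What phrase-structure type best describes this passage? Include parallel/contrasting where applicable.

phrase group

The final phrase closes with a half cadence, which is not stronger than the preceding half cadence; the 3 phrases lack an overall antecedent–consequent design and so form a phrase group.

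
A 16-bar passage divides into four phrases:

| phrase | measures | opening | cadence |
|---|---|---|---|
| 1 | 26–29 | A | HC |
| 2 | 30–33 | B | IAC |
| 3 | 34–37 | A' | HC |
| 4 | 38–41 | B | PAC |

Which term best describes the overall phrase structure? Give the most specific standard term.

parallel double period

Four phrases in two halves: the first half (measures 26–33) ends with an imperfect authentic cadence, the second (mm. 34–41) with a perfect authentic cadence — a large antecedent–consequent pair, i.e. a double period.
Phrase 3 begins with the same material as phrase 1, making it parallel.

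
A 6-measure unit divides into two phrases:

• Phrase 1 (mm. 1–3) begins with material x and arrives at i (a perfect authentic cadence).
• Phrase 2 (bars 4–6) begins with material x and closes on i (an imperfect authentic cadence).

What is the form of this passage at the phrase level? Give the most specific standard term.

phrase group

The second phrase closes with an imperfect authentic cadence, which is not stronger than the first phrase's perfect authentic cadence; without a weak→strong cadential pair there is no antecedent–consequent relationship, so this is a phrase group rather than a period.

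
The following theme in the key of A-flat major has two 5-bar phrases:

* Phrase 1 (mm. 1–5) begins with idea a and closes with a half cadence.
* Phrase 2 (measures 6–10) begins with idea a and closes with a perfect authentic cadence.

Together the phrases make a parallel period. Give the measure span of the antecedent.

measures 1–5

The phrase ending with the weaker cadence (half cadence) is the antecedent; the one ending more conclusively (perfect authentic cadence) is the consequent. The antecedent is measures 1–5.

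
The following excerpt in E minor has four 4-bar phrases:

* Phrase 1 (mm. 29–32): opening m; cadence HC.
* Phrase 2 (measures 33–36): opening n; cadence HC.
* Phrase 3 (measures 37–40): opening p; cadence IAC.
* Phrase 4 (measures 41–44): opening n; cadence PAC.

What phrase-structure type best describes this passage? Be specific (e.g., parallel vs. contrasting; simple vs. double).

contrasting double period

Four phrases in two halves: the first half (measures 29–36) ends with a half cadence, the second (bars 37-44) with a perfect authentic cadence — a large antecedent–consequent pair, i.e. a double period.
Phrase 3 begins with different material from phrase 1, making it contrasting.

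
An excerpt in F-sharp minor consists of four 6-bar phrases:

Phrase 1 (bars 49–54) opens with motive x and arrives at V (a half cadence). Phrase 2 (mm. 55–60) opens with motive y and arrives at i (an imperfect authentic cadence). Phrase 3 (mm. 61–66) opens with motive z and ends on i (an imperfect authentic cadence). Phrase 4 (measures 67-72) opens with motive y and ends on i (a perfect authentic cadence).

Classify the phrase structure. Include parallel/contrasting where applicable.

contrasting double period

Four phrases in two halves: the first half (measures 49-60) ends with an imperfect authentic cadence, the second (bars 61–72) with a perfect authentic cadence — a large antecedent–consequent pair, i.e. a double period.
Phrase 3 begins with different material from phrase 1, making it contrasting.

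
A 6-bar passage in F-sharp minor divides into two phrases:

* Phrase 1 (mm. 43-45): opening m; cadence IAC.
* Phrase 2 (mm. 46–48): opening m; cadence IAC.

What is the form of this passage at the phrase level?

repeated phrase

Both phrases have the same opening (m) and the same cadence (imperfect authentic cadence): the second is a restatement, not a consequent, so this is a repeated phrase rather than a period.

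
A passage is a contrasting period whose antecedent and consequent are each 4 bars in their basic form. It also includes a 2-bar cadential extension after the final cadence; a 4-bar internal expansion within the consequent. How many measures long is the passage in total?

14 measures

Basic contrasting period: 4 + 4 = 8 bars.
8 (basic form) + 2 (cadential extension) + 4 (internal expansion) = 14.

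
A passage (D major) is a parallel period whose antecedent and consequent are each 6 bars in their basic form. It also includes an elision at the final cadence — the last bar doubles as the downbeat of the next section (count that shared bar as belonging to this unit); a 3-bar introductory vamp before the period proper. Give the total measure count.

Basic parallel period: 6 + 6 = 12 bars.
12 (basic form) + 3 (introduction) = 15.
The elision shares a bar with the next section but does not change this unit's count.

15 measures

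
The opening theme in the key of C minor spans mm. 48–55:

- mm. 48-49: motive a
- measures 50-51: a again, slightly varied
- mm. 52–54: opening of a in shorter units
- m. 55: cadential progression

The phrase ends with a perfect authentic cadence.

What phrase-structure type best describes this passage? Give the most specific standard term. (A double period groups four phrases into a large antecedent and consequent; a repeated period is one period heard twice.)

Basic idea (measures 48–49) + its repetition (mm. 50–51) form the presentation; fragmentation and cadence (bars 52–55) form the continuation — the 8-bar whole is a sentence.

sentence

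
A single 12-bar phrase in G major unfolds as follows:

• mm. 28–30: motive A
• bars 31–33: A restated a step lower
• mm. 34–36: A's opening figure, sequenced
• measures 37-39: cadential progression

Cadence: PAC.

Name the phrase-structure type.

Basic idea (mm. 28-30) + its repetition (mm. 31–33) form the presentation; fragmentation and cadence (measures 34–39) form the continuation — the 12-bar whole is a sentence.

sentence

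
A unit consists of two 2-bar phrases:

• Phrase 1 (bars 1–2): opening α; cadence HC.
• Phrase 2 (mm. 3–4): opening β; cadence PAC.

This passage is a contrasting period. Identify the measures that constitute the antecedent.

measures 1–2

The antecedent is the phrase ending with the weaker cadence (half cadence, phrase 1) and the consequent the one ending more conclusively (perfect authentic cadence, phrase 2); the antecedent is mm. 1–2.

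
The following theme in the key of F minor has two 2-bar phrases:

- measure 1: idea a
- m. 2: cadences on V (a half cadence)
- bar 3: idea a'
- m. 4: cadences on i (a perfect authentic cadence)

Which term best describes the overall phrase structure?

Phrase 1 ends with a half cadence (weaker) and phrase 2 with a perfect authentic cadence (stronger): antecedent + consequent = a period.
The two phrases open with the same material (a / a'), so the period is parallel.

parallel period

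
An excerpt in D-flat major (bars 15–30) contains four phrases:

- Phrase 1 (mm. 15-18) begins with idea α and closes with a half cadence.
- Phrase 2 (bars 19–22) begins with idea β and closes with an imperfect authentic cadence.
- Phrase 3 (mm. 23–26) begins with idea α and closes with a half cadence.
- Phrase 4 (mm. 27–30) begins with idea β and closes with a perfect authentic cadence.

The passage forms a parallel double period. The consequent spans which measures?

measures 23–30

In a double period the four phrases pair into a large antecedent (phrases 1–2, ending imperfect authentic cadence) and a large consequent (phrases 3–4, ending perfect authentic cadence). The consequent spans measures 23-30.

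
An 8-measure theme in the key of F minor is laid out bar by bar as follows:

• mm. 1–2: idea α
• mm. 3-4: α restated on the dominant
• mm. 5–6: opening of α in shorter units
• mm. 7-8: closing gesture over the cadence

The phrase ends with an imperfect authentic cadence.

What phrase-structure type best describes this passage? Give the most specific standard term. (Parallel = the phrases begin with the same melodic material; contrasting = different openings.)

Basic idea (measures 1-2) + its repetition (mm. 3–4) form the presentation; fragmentation and cadence (measures 5–8) form the continuation — the 8-bar whole is a sentence.

sentence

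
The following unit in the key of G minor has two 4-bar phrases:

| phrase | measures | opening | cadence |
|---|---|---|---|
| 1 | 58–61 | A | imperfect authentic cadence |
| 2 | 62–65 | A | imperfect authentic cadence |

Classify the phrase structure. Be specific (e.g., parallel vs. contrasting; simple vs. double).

Both phrases have the same opening (A) and the same cadence (imperfect authentic cadence): the second is a restatement, not a consequent, so this is a repeated phrase rather than a period.

repeated phrase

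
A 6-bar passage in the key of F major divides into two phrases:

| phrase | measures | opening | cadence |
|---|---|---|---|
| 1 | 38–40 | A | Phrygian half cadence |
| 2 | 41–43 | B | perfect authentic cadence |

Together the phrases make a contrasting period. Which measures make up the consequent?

measures 41–43

The phrase ending with the weaker cadence (Phrygian half cadence) is the antecedent; the one ending more conclusively (perfect authentic cadence) is the consequent. The consequent is measures 41–43.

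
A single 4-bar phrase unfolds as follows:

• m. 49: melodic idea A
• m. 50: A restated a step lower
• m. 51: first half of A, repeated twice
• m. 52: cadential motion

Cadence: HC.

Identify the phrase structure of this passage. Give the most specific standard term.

sentence

Basic idea (m. 49) + its repetition (m. 50) form the presentation; fragmentation and cadence (mm. 51-52) form the continuation — the 4-bar whole is a sentence.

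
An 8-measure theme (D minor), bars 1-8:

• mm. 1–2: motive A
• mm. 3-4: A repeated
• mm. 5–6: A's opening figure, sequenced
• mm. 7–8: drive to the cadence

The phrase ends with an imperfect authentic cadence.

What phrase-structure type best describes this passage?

sentence

Basic idea (mm. 1–2) + its repetition (mm. 3–4) form the presentation; fragmentation and cadence (mm. 5–8) form the continuation — the 8-bar whole is a sentence.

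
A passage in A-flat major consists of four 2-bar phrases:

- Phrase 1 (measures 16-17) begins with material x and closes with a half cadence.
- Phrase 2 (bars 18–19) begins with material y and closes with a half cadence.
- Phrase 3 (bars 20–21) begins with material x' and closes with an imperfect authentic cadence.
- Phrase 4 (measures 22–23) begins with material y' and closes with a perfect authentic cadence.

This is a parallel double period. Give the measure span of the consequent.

In a double period the first pair of phrases (ending half cadence) is the large antecedent and the second pair (ending perfect authentic cadence) is the large consequent; the consequent is measures 20–23.

measures 20–23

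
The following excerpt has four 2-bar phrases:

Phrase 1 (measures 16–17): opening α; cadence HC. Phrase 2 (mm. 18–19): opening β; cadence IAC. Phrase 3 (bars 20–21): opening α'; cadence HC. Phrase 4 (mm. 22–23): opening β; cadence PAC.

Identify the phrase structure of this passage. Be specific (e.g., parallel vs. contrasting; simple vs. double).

parallel double period

Four phrases in two halves: the first half (bars 16–19) ends with an imperfect authentic cadence, the second (measures 20–23) with a perfect authentic cadence — a large antecedent–consequent pair, i.e. a double period.
Phrase 3 begins with the same material as phrase 1, making it parallel.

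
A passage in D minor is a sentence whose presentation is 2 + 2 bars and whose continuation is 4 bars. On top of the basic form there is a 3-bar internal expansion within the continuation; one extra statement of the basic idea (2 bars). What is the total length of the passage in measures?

13 measures

Basic sentence: 2 + 2 + 4 = 8 bars.
8 (basic form) + 3 (internal expansion) + 2 (extra statement) = 13.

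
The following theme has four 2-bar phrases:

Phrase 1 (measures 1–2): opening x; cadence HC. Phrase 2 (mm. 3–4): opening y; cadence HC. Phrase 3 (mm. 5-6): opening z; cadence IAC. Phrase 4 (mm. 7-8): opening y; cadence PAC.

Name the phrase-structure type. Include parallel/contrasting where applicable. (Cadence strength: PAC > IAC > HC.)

contrasting double period

Four phrases in two halves: the first half (mm. 1–4) ends with a half cadence, the second (measures 5-8) with a perfect authentic cadence — a large antecedent–consequent pair, i.e. a double period.
Phrase 3 begins with different material from phrase 1, making it contrasting.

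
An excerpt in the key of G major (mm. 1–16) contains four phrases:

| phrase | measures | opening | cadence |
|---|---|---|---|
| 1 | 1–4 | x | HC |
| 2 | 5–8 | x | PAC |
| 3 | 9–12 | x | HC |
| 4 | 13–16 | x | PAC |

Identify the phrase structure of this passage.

The cadence pattern HC–PAC–HC–PAC is weak–strong twice, and phrases 3–4 restate phrases 1–2: a period heard twice, not a double period (which would end weakly at phrase 2).

repeated period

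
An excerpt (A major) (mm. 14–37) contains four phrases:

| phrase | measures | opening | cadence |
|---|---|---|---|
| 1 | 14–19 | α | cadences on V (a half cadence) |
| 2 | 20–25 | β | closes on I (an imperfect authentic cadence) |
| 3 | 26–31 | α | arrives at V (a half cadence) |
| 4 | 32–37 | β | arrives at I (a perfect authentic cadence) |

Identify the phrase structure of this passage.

Four phrases in two halves: the first half (measures 14-25) ends with an imperfect authentic cadence, the second (measures 26–37) with a perfect authentic cadence — a large antecedent–consequent pair, i.e. a double period.
Phrase 3 begins with the same material as phrase 1, making it parallel.

parallel double period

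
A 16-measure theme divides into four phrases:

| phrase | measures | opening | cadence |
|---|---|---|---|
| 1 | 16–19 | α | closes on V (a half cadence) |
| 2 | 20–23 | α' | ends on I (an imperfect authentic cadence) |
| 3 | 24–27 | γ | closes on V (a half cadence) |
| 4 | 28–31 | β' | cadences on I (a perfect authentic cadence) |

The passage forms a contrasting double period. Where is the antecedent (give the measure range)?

In a double period the four phrases pair into a large antecedent (phrases 1–2, ending imperfect authentic cadence) and a large consequent (phrases 3–4, ending perfect authentic cadence). The antecedent spans measures 16–23.

measures 16–23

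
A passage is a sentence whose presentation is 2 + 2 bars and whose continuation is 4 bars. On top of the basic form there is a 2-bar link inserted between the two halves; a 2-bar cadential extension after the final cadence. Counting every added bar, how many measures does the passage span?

12 measures

Basic sentence: 2 + 2 + 4 = 8 bars.
8 (basic form) + 2 (link) + 2 (cadential extension) = 12.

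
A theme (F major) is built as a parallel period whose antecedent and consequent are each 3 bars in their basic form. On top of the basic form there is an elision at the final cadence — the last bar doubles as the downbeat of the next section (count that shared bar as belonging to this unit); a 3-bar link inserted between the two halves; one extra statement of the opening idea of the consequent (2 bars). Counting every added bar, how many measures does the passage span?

11 measures

Basic parallel period: 3 + 3 = 6 bars.
6 (basic form) + 3 (link) + 2 (extra statement) = 11.
The elision shares a bar with the next section but does not change this unit's count.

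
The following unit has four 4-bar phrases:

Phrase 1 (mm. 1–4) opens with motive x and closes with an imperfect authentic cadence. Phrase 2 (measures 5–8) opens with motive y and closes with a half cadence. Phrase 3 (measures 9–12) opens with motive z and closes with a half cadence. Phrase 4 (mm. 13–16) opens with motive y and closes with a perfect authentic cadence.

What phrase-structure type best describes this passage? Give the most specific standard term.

Four phrases in two halves: the first half (mm. 1–8) ends with a half cadence, the second (mm. 9–16) with a perfect authentic cadence — a large antecedent–consequent pair, i.e. a double period.
Phrase 3 begins with different material from phrase 1, making it contrasting.

contrasting double period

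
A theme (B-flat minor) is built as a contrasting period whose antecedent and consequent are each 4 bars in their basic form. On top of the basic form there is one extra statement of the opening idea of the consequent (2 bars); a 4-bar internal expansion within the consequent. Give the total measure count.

Basic contrasting period: 4 + 4 = 8 bars.
8 (basic form) + 2 (extra statement) + 4 (internal expansion) = 14.

14 measures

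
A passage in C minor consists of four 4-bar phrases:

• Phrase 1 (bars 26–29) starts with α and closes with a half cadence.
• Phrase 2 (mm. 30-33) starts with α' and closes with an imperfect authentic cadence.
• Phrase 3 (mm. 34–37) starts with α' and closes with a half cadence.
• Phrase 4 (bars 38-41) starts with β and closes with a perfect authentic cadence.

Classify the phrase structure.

Four phrases in two halves: the first half (mm. 26-33) ends with an imperfect authentic cadence, the second (measures 34-41) with a perfect authentic cadence — a large antecedent–consequent pair, i.e. a double period.
Phrase 3 begins with the same material as phrase 1, making it parallel.

parallel double period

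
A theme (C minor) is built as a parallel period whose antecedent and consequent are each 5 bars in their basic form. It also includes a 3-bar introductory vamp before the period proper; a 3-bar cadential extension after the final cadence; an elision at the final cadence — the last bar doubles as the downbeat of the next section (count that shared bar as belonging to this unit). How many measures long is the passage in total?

Basic parallel period: 5 + 5 = 10 bars.
10 (basic form) + 3 (introduction) + 3 (cadential extension) = 16.
The elision shares a bar with the next section but does not change this unit's count.

16 measures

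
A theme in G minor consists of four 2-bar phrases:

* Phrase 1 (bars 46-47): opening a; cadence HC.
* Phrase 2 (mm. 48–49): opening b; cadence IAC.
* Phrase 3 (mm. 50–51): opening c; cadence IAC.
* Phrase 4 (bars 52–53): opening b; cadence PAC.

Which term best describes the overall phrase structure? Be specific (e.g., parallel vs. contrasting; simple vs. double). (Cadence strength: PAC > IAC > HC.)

contrasting double period

Four phrases in two halves: the first half (bars 46-49) ends with an imperfect authentic cadence, the second (measures 50–53) with a perfect authentic cadence — a large antecedent–consequent pair, i.e. a double period.
Phrase 3 begins with different material from phrase 1, making it contrasting.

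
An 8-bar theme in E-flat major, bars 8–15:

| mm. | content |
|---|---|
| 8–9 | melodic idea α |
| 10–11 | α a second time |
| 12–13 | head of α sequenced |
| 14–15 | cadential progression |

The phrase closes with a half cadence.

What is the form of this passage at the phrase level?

sentence

Basic idea (mm. 8–9) + its repetition (bars 10–11) form the presentation; fragmentation and cadence (measures 12–15) form the continuation — the 8-bar whole is a sentence.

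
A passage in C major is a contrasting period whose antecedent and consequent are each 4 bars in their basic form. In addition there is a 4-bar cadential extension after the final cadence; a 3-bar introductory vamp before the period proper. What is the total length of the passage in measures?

Basic contrasting period: 4 + 4 = 8 bars.
8 (basic form) + 4 (cadential extension) + 3 (introduction) = 15.

15 measures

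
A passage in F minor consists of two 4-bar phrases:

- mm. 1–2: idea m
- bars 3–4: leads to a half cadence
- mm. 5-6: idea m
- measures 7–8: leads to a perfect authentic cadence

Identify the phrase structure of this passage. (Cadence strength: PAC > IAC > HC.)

parallel period

Phrase 1 ends with a half cadence (weaker) and phrase 2 with a perfect authentic cadence (stronger): antecedent + consequent = a period.
The two phrases open with the same material (m / m), so the period is parallel.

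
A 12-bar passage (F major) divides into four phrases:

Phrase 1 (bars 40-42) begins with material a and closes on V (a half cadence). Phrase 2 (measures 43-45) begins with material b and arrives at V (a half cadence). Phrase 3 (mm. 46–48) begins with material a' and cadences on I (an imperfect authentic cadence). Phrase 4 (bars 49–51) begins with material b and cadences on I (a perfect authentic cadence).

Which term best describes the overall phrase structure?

parallel double period

Four phrases in two halves: the first half (mm. 40-45) ends with a half cadence, the second (bars 46–51) with a perfect authentic cadence — a large antecedent–consequent pair, i.e. a double period.
Phrase 3 begins with the same material as phrase 1, making it parallel.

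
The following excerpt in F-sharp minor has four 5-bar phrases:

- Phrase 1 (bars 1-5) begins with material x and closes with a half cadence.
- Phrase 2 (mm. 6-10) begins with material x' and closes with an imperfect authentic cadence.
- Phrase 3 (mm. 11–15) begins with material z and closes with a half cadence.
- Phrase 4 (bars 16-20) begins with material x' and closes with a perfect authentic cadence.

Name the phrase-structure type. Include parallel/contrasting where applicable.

contrasting double period

Four phrases in two halves: the first half (bars 1-10) ends with an imperfect authentic cadence, the second (measures 11–20) with a perfect authentic cadence — a large antecedent–consequent pair, i.e. a double period.
Phrase 3 begins with different material from phrase 1, making it contrasting.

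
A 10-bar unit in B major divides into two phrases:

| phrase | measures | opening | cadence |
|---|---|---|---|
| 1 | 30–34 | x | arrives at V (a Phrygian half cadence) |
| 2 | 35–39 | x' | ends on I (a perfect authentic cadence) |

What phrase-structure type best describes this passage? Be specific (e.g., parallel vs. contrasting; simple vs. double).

parallel period

Phrase 1 ends with a Phrygian half cadence (weaker) and phrase 2 with a perfect authentic cadence (stronger): antecedent + consequent = a period.
The two phrases open with the same material (x / x'), so the period is parallel.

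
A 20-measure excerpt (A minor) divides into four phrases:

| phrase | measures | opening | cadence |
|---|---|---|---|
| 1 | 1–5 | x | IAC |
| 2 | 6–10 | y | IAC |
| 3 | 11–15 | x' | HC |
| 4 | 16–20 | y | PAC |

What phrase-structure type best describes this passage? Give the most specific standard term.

parallel double period

Four phrases in two halves: the first half (mm. 1-10) ends with an imperfect authentic cadence, the second (measures 11–20) with a perfect authentic cadence — a large antecedent–consequent pair, i.e. a double period.
Phrase 3 begins with the same material as phrase 1, making it parallel.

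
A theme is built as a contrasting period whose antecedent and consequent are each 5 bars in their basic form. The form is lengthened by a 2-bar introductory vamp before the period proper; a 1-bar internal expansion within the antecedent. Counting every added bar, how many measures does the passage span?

Basic contrasting period: 5 + 5 = 10 bars.
10 (basic form) + 2 (introduction) + 1 (internal expansion) = 13.

13 measures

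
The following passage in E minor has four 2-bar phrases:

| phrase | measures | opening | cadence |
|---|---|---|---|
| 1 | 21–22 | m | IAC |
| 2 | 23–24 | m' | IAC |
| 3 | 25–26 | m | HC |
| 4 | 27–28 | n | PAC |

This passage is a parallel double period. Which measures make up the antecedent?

measures 21–24

In a double period the four phrases pair into a large antecedent (phrases 1–2, ending imperfect authentic cadence) and a large consequent (phrases 3–4, ending perfect authentic cadence). The antecedent spans mm. 21–24.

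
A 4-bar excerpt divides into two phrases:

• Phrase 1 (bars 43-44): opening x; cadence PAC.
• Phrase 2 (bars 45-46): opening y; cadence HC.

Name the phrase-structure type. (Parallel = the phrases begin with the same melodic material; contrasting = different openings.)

phrase group

The second phrase closes with a half cadence, which is not stronger than the first phrase's perfect authentic cadence; without a weak→strong cadential pair there is no antecedent–consequent relationship, so this is a phrase group rather than a period.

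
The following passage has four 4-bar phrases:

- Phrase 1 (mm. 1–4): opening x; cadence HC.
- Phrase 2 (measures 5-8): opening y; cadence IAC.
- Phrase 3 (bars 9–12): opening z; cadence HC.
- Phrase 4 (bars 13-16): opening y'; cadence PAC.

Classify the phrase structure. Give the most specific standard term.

contrasting double period

Four phrases in two halves: the first half (mm. 1-8) ends with an imperfect authentic cadence, the second (mm. 9–16) with a perfect authentic cadence — a large antecedent–consequent pair, i.e. a double period.
Phrase 3 begins with different material from phrase 1, making it contrasting.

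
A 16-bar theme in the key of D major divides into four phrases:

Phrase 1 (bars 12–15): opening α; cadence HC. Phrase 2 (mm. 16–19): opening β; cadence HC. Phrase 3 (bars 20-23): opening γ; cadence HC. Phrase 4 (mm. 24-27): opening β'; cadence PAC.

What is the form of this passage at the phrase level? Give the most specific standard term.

Four phrases in two halves: the first half (mm. 12–19) ends with a half cadence, the second (measures 20-27) with a perfect authentic cadence — a large antecedent–consequent pair, i.e. a double period.
Phrase 3 begins with different material from phrase 1, making it contrasting.

contrasting double period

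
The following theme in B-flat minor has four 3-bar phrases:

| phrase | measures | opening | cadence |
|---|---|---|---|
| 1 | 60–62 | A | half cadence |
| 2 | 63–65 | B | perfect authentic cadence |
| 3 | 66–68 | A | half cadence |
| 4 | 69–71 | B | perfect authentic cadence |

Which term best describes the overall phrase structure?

The cadence pattern HC–PAC–HC–PAC is weak–strong twice, and phrases 3–4 restate phrases 1–2: a period heard twice, not a double period (which would end weakly at phrase 2).

repeated period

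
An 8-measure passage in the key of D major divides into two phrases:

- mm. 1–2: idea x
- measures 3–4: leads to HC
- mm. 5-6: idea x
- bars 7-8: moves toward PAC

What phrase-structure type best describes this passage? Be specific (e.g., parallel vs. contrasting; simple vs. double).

Phrase 1 ends with a half cadence (weaker) and phrase 2 with a perfect authentic cadence (stronger): antecedent + consequent = a period.
The two phrases open with the same material (x / x), so the period is parallel.

parallel period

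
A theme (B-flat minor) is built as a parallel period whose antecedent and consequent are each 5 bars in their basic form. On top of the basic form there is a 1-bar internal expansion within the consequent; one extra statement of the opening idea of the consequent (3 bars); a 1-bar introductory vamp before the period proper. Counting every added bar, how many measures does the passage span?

Basic parallel period: 5 + 5 = 10 bars.
10 (basic form) + 1 (internal expansion) + 3 (extra statement) + 1 (introduction) = 15.

15 measures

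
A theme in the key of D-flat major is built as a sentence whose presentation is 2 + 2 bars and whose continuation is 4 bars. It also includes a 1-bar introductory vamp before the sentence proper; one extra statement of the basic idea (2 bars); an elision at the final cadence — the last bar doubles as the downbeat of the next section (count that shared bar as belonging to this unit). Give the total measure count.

11 measures

Basic sentence: 2 + 2 + 4 = 8 bars.
8 (basic form) + 1 (introduction) + 2 (extra statement) = 11.
The elision shares a bar with the next section but does not change this unit's count.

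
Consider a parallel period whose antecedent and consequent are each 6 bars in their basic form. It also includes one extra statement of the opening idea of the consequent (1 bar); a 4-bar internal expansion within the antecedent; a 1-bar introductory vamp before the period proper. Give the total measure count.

Basic parallel period: 6 + 6 = 12 bars.
12 (basic form) + 1 (extra statement) + 4 (internal expansion) + 1 (introduction) = 18.

18 measures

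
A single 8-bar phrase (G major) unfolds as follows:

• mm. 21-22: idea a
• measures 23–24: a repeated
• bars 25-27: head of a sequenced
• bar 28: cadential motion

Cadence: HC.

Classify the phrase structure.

sentence

Basic idea (measures 21–22) + its repetition (bars 23–24) form the presentation; fragmentation and cadence (bars 25–28) form the continuation — the 8-bar whole is a sentence.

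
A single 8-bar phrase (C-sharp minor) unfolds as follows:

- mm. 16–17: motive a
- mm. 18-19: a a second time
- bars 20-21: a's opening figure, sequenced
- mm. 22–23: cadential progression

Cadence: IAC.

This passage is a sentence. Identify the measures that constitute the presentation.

measures 16–19

The presentation of a sentence is the basic idea (mm. 16–17) plus its repetition (measures 18–19); the presentation is therefore bars 16–19.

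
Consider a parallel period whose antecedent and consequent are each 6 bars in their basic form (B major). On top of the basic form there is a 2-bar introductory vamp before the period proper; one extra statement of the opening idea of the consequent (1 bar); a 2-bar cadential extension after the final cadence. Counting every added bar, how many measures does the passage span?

Basic parallel period: 6 + 6 = 12 bars.
12 (basic form) + 2 (introduction) + 1 (extra statement) + 2 (cadential extension) = 17.

17 measures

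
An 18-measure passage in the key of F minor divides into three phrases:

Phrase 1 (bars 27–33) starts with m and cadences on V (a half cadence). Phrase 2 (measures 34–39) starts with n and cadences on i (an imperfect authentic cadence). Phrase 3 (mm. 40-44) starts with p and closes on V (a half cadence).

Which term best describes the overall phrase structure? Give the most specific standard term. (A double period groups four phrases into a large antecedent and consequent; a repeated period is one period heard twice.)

The final phrase closes with a half cadence, which is not stronger than the preceding imperfect authentic cadence; the 3 phrases lack an overall antecedent–consequent design and so form a phrase group.

phrase group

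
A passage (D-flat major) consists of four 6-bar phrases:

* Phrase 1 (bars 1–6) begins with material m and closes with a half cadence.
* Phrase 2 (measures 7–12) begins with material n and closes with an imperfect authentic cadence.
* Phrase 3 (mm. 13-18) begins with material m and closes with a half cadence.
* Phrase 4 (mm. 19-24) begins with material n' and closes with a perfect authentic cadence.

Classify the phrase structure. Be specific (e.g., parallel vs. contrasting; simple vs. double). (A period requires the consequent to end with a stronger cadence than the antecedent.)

parallel double period

Four phrases in two halves: the first half (bars 1–12) ends with an imperfect authentic cadence, the second (mm. 13–24) with a perfect authentic cadence — a large antecedent–consequent pair, i.e. a double period.
Phrase 3 begins with the same material as phrase 1, making it parallel.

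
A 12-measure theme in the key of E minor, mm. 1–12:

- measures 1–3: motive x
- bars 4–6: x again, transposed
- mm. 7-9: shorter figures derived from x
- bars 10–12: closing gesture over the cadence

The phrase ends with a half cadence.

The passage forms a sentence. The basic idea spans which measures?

The presentation of a sentence is the basic idea (mm. 1-3) plus its repetition (mm. 4–6); the basic idea is therefore measures 1–3.

measures 1–3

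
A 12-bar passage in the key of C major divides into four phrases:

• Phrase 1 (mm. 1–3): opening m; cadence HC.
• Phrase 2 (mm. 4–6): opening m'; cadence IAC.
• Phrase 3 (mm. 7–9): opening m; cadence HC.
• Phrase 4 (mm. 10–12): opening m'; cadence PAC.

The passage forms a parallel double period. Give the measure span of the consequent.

In a double period the first pair of phrases (ending imperfect authentic cadence) is the large antecedent and the second pair (ending perfect authentic cadence) is the large consequent; the consequent is measures 7–12.

measures 7–12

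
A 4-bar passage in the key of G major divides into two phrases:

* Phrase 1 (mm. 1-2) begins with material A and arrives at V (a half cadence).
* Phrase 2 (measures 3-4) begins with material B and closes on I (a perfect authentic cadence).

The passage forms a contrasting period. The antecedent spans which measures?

The antecedent is the phrase ending with the weaker cadence (half cadence, phrase 1) and the consequent the one ending more conclusively (perfect authentic cadence, phrase 2); the antecedent is mm. 1–2.

measures 1–2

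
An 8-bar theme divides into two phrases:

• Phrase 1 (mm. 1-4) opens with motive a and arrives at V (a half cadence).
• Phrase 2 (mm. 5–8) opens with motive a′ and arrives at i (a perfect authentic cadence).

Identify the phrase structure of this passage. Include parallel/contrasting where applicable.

Phrase 1 ends with a half cadence (weaker) and phrase 2 with a perfect authentic cadence (stronger): antecedent + consequent = a period.
The two phrases open with the same material (a / a′), so the period is parallel.

parallel period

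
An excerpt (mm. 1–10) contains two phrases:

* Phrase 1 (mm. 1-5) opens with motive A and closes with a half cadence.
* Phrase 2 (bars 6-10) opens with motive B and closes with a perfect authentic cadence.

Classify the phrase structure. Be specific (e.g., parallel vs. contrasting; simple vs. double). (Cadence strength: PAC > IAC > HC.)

contrasting period

Phrase 1 ends with a half cadence (weaker) and phrase 2 with a perfect authentic cadence (stronger): antecedent + consequent = a period.
The two phrases open with different material (A / B), so the period is contrasting.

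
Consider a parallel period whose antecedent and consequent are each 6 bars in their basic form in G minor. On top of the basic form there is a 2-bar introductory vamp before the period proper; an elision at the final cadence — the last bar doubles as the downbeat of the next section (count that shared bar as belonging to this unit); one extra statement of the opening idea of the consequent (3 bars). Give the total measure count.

17 measures

Basic parallel period: 6 + 6 = 12 bars.
12 (basic form) + 2 (introduction) + 3 (extra statement) = 17.
The elision shares a bar with the next section but does not change this unit's count.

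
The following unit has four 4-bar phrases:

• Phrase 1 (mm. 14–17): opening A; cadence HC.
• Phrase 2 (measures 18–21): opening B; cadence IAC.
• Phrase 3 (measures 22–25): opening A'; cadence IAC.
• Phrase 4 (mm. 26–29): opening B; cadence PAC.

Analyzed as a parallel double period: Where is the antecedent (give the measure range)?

In a double period the four phrases pair into a large antecedent (phrases 1–2, ending imperfect authentic cadence) and a large consequent (phrases 3–4, ending perfect authentic cadence). The antecedent spans mm. 14–21.

measures 14–21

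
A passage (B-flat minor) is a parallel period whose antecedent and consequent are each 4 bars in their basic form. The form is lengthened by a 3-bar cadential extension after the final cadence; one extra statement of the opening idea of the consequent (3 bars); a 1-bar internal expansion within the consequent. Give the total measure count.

Basic parallel period: 4 + 4 = 8 bars.
8 (basic form) + 3 (cadential extension) + 3 (extra statement) + 1 (internal expansion) = 15.

15 measures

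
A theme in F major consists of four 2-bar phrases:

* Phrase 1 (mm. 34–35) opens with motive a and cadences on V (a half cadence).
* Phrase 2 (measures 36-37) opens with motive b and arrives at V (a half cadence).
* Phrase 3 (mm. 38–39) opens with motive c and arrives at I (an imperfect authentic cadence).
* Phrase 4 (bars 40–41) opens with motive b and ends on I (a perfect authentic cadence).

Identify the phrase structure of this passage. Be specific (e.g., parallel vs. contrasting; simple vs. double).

contrasting double period

Four phrases in two halves: the first half (bars 34-37) ends with a half cadence, the second (mm. 38-41) with a perfect authentic cadence — a large antecedent–consequent pair, i.e. a double period.
Phrase 3 begins with different material from phrase 1, making it contrasting.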